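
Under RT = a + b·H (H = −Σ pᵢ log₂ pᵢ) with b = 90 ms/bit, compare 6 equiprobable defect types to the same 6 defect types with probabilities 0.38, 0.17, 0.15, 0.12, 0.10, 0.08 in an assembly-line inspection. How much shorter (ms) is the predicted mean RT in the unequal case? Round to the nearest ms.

20 ms

Equiprobable entropy H₀ = log₂ 6 = 2.5850 bits.
Skewed entropy H = −Σ pᵢ log₂ pᵢ = 2.3664 bits.
ΔRT = b·(H₀ − H) = 90 × 0.2186 = 19.67 ms.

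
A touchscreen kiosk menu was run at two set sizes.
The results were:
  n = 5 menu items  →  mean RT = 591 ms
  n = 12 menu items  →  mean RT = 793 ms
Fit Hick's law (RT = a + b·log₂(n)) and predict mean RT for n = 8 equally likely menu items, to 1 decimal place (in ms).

699.4 ms

Fit slope and intercept:
  b = (793 − 591) / (log₂ 12 − log₂ 5) = 202 / (3.5850 − 2.3219) = 159.932 ms/bit
  a = 591 − 159.932 × 2.3219 = 219.649 ms
Then RT(8) = 219.649 + 159.932 × log₂ 8 = 219.649 + 159.932 × 3 ≈ 699.446 ms.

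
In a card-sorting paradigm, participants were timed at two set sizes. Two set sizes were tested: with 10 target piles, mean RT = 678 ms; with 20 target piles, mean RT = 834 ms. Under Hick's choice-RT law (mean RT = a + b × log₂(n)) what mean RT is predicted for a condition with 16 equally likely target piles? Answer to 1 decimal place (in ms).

Solve the two-equation system in a and b:
  b = (834 − 678) / (log₂ 20 − log₂ 10) = 156 / (4.3219 − 3.3219) = 156.000 ms/bit
  a = 678 − 156.000 × 3.3219 = 159.779 ms
Then RT(16) = 159.779 + 156.000 × log₂ 16 = 159.779 + 156.000 × 4 ≈ 783.779 ms.

783.8 ms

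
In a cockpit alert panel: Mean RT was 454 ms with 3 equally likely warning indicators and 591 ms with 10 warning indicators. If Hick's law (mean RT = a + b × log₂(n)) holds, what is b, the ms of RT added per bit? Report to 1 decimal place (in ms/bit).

78.9 ms/bit

b = (RT₂ − RT₁)/(log₂ n₂ − log₂ n₁) = (591 − 454)/(3.3219 − 1.5850) = 78.873 ms/bit.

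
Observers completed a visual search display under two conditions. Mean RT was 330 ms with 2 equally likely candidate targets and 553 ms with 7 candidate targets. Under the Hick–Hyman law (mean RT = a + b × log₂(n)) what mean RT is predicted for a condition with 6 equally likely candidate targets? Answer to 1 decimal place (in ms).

Solve the two-equation system in a and b:
  b = (553 − 330) / (log₂ 7 − log₂ 2) = 223 / (2.8074 − 1) = 123.385 ms/bit
  a = 330 − 123.385 × 1 = 206.615 ms
Then RT(6) = 206.615 + 123.385 × log₂ 6 = 206.615 + 123.385 × 2.5850 ≈ 525.560 ms.

525.6 ms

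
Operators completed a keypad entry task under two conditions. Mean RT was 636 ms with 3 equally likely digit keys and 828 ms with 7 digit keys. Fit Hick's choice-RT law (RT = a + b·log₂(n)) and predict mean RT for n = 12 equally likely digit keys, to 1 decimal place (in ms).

Solve the two-equation system in a and b:
  b = (828 − 636) / (log₂ 7 − log₂ 3) = 192 / (2.8074 − 1.5850) = 157.069 ms/bit
  a = 636 − 157.069 × 1.5850 = 387.051 ms
Then RT(12) = 387.051 + 157.069 × log₂ 12 = 387.051 + 157.069 × 3.5850 ≈ 950.138 ms.

950.1 ms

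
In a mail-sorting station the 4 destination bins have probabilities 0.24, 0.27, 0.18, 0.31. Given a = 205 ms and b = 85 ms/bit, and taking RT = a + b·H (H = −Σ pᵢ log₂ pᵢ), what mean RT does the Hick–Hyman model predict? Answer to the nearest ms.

373 ms

Entropy contributions −pᵢ log₂ pᵢ: 0.4941, 0.5100, 0.4453, 0.5238; sum H = 1.9733 bits.
RT = a + bH = 205 + 85·1.9733 = 372.73 ms.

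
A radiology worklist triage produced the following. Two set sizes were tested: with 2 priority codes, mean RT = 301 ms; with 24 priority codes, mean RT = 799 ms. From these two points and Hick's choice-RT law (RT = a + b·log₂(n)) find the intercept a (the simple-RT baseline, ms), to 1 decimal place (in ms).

162.1 ms

Slope: b = (799 − 301) / (log₂ 24 − log₂ 2) = 498/3.5850 = 138.914 ms/bit.
a = RT₁ − b·log₂ n₁ = 301 − 138.914 × 1 = 162.086 ms.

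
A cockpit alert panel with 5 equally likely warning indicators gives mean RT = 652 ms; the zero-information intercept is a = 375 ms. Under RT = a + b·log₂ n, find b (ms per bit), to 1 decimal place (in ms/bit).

119.3 ms/bit

b = (652 − 375) / log₂(5) = 277 / 2.3219 = 119.297 ms/bit.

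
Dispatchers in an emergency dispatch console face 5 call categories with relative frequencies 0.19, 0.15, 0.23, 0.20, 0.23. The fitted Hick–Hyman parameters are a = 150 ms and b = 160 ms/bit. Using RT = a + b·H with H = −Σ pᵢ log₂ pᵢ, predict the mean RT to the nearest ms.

Entropy contributions −pᵢ log₂ pᵢ: 0.4552, 0.4105, 0.4877, 0.4644, 0.4877; sum H = 2.3055 bits.
RT = a + bH = 150 + 160·2.3055 = 518.88 ms.

519 ms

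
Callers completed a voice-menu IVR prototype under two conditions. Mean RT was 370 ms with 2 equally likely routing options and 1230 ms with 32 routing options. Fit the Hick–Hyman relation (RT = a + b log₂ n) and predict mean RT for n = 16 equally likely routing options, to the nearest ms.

Fit slope and intercept:
  b = (1230 − 370) / (log₂ 32 − log₂ 2) = 860 / (5 − 1) = 215 ms/bit
  a = 370 − 215 × 1 = 155 ms
Then RT(16) = 155 + 215 × log₂ 16 = 155 + 215 × 4 ≈ 1015.000 ms.

1015 ms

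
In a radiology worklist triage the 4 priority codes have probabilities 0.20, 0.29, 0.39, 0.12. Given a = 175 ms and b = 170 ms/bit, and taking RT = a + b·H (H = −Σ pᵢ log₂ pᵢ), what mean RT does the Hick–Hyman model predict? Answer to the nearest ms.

Entropy contributions −pᵢ log₂ pᵢ: 0.4644, 0.5179, 0.5298, 0.3671; sum H = 1.8792 bits.
RT = a + bH = 175 + 170·1.8792 = 494.46 ms.

494 ms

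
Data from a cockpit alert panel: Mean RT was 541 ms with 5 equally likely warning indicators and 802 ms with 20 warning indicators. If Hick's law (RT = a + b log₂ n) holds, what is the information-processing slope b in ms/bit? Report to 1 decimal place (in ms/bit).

The slope on a log₂ axis is (802 − 541) / (4.3219 − 2.3219) = 130.500 ms/bit.

130.5 ms/bit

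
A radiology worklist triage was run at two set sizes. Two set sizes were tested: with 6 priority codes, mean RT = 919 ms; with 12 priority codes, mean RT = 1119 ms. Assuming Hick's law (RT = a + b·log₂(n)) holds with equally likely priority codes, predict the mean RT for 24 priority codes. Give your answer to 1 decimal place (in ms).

1319.0 ms

With log₂ n on the abscissa the relation is linear; from the two conditions:
  b = (1119 − 919) / (log₂ 12 − log₂ 6) = 200 / (3.5850 − 2.5850) = 200.000 ms/bit
  a = 919 − 200.000 × 2.5850 = 402.007 ms
Then RT(24) = 402.007 + 200.000 × log₂ 24 = 402.007 + 200.000 × 4.5850 ≈ 1319.000 ms.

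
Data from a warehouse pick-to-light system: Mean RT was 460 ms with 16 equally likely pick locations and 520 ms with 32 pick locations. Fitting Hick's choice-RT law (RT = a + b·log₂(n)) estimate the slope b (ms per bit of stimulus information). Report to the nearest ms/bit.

The slope on a log₂ axis is (520 − 460) / (5 − 4) = 60 ms/bit.

60 ms/bit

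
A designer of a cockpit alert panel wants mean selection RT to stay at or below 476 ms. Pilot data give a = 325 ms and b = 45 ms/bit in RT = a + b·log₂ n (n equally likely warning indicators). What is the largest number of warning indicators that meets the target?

10

45·log₂ n ≤ 476 − 325 = 151, giving log₂ n ≤ 3.3556 and n ≤ 10.236. The largest whole number is 10.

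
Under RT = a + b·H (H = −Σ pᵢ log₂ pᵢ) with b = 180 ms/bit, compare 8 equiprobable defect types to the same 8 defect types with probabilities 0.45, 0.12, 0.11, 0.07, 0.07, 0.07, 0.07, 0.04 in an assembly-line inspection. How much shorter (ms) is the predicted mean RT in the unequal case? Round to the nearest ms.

The RT saving is b·ΔH. Equiprobable H₀ = log₂(8) = 3.0000 bits; with the given probabilities H = 2.4957 bits.
b·(H₀ − H) = 180 × (3.0000 − 2.4957) = 90.77 ms.

91 ms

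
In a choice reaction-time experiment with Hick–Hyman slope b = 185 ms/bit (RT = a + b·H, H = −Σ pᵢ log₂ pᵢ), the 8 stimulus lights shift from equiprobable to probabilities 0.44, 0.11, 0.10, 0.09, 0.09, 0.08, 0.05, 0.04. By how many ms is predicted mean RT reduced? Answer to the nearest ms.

The RT saving is b·ΔH. Equiprobable H₀ = log₂(8) = 3.0000 bits; with the given probabilities H = 2.5223 bits.
b·(H₀ − H) = 185 × (3.0000 − 2.5223) = 88.38 ms.

88 ms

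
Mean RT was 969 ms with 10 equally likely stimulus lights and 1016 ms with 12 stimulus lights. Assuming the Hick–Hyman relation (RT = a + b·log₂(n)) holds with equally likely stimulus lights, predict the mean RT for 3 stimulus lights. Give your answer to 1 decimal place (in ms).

658.6 ms

RT is linear in log₂ n, so two points fix the line:
  b = (1016 − 969) / (log₂ 12 − log₂ 10) = 47 / (3.5850 − 3.3219) = 178.684 ms/bit
  a = 969 − 178.684 × 3.3219 = 375.425 ms
Then RT(3) = 375.425 + 178.684 × log₂ 3 = 375.425 + 178.684 × 1.5850 ≈ 658.632 ms.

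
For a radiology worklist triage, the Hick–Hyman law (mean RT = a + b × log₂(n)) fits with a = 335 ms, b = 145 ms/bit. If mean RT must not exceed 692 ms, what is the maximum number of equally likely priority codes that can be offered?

5

145·log₂ n ≤ 692 − 335 = 357, giving log₂ n ≤ 2.4621 and n ≤ 5.510. The largest whole number is 5.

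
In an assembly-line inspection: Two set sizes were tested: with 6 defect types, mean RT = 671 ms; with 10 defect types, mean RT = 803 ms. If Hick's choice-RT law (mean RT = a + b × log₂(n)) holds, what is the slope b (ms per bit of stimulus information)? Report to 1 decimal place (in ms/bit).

The slope on a log₂ axis is (803 − 671) / (3.3219 − 2.5850) = 179.113 ms/bit.

179.1 ms/bit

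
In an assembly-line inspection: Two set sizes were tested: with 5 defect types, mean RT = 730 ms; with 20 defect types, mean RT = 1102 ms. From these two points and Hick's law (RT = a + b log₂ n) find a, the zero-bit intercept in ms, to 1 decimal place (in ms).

The slope on a log₂ axis is (1102 − 730) / (4.3219 − 2.3219) = 186.000 ms/bit.
Intercept: a = 730 − 186.000·log₂(5) = 298.121 ms.

298.1 ms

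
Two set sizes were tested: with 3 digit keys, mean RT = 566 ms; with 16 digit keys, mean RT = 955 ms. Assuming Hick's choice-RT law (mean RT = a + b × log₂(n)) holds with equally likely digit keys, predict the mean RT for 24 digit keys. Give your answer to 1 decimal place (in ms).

RT is linear in log₂ n, so two points fix the line:
  b = (955 − 566) / (log₂ 16 − log₂ 3) = 389 / (4 − 1.5850) = 161.074 ms/bit
  a = 566 − 161.074 × 1.5850 = 310.704 ms
Then RT(24) = 310.704 + 161.074 × log₂ 24 = 310.704 + 161.074 × 4.5850 ≈ 1049.222 ms.

1049.2 ms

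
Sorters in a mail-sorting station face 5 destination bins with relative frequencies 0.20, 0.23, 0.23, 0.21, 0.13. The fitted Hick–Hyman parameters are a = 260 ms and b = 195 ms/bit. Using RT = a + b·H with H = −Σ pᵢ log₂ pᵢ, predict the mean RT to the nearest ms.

Entropy contributions −pᵢ log₂ pᵢ: 0.4644, 0.4877, 0.4877, 0.4728, 0.3826; sum H = 2.2952 bits.
RT = a + bH = 260 + 195·2.2952 = 707.56 ms.

708 ms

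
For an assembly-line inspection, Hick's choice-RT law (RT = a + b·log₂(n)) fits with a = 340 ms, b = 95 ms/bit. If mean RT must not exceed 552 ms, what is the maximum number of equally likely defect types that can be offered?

4

95·log₂ n ≤ 552 − 340 = 212, giving log₂ n ≤ 2.2316 and n ≤ 4.696. The largest whole number is 4.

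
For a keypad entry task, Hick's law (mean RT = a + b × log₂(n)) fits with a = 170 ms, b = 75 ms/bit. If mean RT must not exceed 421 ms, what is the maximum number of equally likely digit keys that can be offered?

10

75·log₂ n ≤ 421 − 170 = 251, giving log₂ n ≤ 3.3467 and n ≤ 10.173. The largest whole number is 10.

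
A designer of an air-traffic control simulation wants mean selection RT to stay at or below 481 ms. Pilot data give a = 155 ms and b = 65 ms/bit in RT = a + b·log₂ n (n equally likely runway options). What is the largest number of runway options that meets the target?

65·log₂ n ≤ 481 − 155 = 326, giving log₂ n ≤ 5.0154 and n ≤ 32.343. The largest whole number is 32.

32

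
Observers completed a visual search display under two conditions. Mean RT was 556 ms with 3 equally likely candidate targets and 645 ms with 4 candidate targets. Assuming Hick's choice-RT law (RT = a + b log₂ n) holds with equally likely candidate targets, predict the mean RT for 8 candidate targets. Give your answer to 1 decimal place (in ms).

859.4 ms

RT is linear in log₂ n, so two points fix the line:
  b = (645 − 556) / (log₂ 4 − log₂ 3) = 89 / (2 − 1.5850) = 214.438 ms/bit
  a = 556 − 214.438 × 1.5850 = 216.123 ms
Then RT(8) = 216.123 + 214.438 × log₂ 8 = 216.123 + 214.438 × 3 ≈ 859.438 ms.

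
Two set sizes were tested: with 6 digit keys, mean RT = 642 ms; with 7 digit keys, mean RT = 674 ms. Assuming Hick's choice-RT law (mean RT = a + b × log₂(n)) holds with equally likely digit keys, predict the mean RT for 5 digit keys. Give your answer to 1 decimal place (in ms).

RT is linear in log₂ n, so two points fix the line:
  b = (674 − 642) / (log₂ 7 − log₂ 6) = 32 / (2.8074 − 2.5850) = 143.890 ms/bit
  a = 642 − 143.890 × 2.5850 = 270.050 ms
Then RT(5) = 270.050 + 143.890 × log₂ 5 = 270.050 + 143.890 × 2.3219 ≈ 604.152 ms.

604.2 ms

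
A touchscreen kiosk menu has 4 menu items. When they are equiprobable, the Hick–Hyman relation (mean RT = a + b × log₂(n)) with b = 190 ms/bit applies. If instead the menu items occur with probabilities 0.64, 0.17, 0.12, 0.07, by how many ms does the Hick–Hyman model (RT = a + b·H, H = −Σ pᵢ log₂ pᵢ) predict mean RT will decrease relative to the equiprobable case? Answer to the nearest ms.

Equiprobable entropy H₀ = log₂ 4 = 2.0000 bits.
Skewed entropy H = −Σ pᵢ log₂ pᵢ = 1.4823 bits.
ΔRT = b·(H₀ − H) = 190 × 0.5177 = 98.37 ms.

98 ms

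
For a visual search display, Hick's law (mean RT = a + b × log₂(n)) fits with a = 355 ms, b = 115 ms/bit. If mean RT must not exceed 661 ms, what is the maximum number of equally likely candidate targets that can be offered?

Information budget: (661 − 355)/115 = 2.6609 bits, so n ≤ 2^2.6609 = 6.324 → at most 6.

6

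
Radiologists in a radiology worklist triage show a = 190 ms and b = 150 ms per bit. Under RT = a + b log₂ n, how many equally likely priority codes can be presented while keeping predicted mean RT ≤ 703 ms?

10

Set 190 + 150·log₂ n ≤ 703 → log₂ n ≤ (703 − 190)/150 = 3.4200.
So n ≤ 2^3.4200 = 10.703; the largest integer n is 10.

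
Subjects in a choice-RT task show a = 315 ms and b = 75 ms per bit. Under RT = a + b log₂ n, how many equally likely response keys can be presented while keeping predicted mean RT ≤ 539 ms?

7

Set 315 + 75·log₂ n ≤ 539 → log₂ n ≤ (539 − 315)/75 = 2.9867.
So n ≤ 2^2.9867 = 7.926; the largest integer n is 7.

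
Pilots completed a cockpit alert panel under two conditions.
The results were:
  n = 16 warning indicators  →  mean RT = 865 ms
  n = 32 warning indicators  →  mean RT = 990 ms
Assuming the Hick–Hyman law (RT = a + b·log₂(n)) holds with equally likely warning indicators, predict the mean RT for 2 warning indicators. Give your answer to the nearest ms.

Solve the two-equation system in a and b:
  b = (990 − 865) / (log₂ 32 − log₂ 16) = 125 / (5 − 4) = 125 ms/bit
  a = 865 − 125 × 4 = 365 ms
Then RT(2) = 365 + 125 × log₂ 2 = 365 + 125 × 1 ≈ 490.000 ms.

490 ms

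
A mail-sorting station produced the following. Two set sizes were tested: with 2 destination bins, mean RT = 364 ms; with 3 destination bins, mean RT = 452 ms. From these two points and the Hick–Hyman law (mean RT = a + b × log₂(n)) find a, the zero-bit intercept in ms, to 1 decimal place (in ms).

b = (RT₂ − RT₁)/(log₂ n₂ − log₂ n₁) = (452 − 364)/(1.5850 − 1) = 150.437 ms/bit.
a = RT₁ − b·log₂ n₁ = 364 − 150.437 × 1 = 213.563 ms.

213.6 ms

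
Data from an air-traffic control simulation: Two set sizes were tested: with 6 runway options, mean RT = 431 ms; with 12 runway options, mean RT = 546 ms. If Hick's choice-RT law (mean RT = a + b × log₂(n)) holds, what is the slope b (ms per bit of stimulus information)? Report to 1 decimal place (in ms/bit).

115.0 ms/bit

Slope: b = (546 − 431) / (log₂ 12 − log₂ 6) = 115/1.0000 = 115.000 ms/bit.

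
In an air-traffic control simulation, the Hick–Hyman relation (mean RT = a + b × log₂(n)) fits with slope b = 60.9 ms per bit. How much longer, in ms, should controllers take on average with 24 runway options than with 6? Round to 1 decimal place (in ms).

Only the slope matters, since a is common to both: ΔRT = b·log₂(n₂/n₁).
log₂(24) − log₂(6) = log₂(24/6) = log₂(4) = 2.
ΔRT = 60.9 × 2.0000 = 121.800 ms.

121.8 ms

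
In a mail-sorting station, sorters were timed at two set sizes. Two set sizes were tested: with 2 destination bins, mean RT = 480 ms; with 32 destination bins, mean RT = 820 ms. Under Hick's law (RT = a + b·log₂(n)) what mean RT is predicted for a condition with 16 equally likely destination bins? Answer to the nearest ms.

735 ms

RT is linear in log₂ n, so two points fix the line:
  b = (820 − 480) / (log₂ 32 − log₂ 2) = 340 / (5 − 1) = 85 ms/bit
  a = 480 − 85 × 1 = 395 ms
Then RT(16) = 395 + 85 × log₂ 16 = 395 + 85 × 4 ≈ 735.000 ms.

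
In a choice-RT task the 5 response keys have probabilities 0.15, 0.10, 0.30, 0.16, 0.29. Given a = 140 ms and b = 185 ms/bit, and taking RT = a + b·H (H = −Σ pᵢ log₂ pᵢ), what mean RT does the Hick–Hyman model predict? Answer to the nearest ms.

548 ms

Entropy contributions −pᵢ log₂ pᵢ: 0.4105, 0.3322, 0.5211, 0.4230, 0.5179; sum H = 2.2047 bits.
RT = a + bH = 140 + 185·2.2047 = 547.88 ms.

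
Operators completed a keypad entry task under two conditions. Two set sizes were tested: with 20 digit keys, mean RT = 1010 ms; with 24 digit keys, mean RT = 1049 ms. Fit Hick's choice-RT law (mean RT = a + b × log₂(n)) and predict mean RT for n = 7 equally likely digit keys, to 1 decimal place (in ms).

Solve the two-equation system in a and b:
  b = (1049 − 1010) / (log₂ 24 − log₂ 20) = 39 / (4.5850 − 4.3219) = 148.270 ms/bit
  a = 1010 − 148.270 × 4.3219 = 369.190 ms
Then RT(7) = 369.190 + 148.270 × log₂ 7 = 369.190 + 148.270 × 2.8074 ≈ 785.435 ms.

785.4 ms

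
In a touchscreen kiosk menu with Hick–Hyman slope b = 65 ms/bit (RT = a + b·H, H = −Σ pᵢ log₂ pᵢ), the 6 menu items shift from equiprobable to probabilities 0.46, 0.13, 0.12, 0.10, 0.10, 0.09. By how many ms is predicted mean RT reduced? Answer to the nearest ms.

22 ms

The RT saving is b·ΔH. Equiprobable H₀ = log₂(6) = 2.5850 bits; with the given probabilities H = 2.2421 bits.
b·(H₀ − H) = 65 × (2.5850 − 2.2421) = 22.29 ms.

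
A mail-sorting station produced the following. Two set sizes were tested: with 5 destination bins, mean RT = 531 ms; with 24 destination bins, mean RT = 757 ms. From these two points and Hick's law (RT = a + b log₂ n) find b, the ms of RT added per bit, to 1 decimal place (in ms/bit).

Slope: b = (757 − 531) / (log₂ 24 − log₂ 5) = 226/2.2630 = 99.866 ms/bit.

99.9 ms/bit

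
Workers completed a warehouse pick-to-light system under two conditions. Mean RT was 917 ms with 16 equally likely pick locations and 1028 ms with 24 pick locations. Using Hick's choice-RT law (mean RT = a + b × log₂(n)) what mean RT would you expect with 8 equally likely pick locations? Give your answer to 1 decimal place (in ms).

727.2 ms

Fit slope and intercept:
  b = (1028 − 917) / (log₂ 24 − log₂ 16) = 111 / (4.5850 − 4) = 189.756 ms/bit
  a = 917 − 189.756 × 4 = 157.977 ms
Then RT(8) = 157.977 + 189.756 × log₂ 8 = 157.977 + 189.756 × 3 ≈ 727.244 ms.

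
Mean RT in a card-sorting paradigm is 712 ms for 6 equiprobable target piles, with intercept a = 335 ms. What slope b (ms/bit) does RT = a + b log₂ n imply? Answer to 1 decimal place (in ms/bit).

log₂(6) = 2.5850 bits.
b = (RT − a)/log₂ n = (712 − 335) / 2.5850 = 145.844 ms/bit.

145.8 ms/bit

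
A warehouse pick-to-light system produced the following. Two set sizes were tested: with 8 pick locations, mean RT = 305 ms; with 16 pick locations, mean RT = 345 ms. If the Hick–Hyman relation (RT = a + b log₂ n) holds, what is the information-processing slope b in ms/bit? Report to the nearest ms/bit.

40 ms/bit

b = (RT₂ − RT₁)/(log₂ n₂ − log₂ n₁) = (345 − 305)/(4 − 3) = 40 ms/bit.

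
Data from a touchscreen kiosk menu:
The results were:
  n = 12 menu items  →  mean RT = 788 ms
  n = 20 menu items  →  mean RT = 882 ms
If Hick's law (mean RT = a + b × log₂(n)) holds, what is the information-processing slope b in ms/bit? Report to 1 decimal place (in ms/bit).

Slope: b = (882 − 788) / (log₂ 20 − log₂ 12) = 94/0.7370 = 127.550 ms/bit.

127.6 ms/bit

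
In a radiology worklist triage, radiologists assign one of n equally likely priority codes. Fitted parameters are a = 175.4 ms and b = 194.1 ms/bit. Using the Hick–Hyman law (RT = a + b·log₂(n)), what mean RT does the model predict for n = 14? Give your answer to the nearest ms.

914 ms

log₂(14) = 3.8074 bits, so RT = 175.4 + 194.1 × 3.8074 ≈ 914.408 ms.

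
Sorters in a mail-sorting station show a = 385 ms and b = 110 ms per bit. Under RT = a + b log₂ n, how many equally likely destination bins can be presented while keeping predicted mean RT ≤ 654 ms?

5

Set 385 + 110·log₂ n ≤ 654 → log₂ n ≤ (654 − 385)/110 = 2.4455.
So n ≤ 2^2.4455 = 5.447; the largest integer n is 5.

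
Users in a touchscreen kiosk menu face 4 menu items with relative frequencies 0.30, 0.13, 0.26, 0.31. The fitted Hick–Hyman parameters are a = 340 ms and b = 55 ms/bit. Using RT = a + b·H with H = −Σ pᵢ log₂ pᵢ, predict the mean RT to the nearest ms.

H = 0.30·log₂(1/0.30) + 0.13·log₂(1/0.13) + 0.26·log₂(1/0.26) + 0.31·log₂(1/0.31) = 1.9328 bits.
RT = 340 + 55 × 1.9328 = 446.30 ms.

446 ms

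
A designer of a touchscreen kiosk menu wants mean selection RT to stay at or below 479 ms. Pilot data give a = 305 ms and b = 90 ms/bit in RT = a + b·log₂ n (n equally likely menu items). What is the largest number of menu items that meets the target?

Set 305 + 90·log₂ n ≤ 479 → log₂ n ≤ (479 − 305)/90 = 1.9333.
So n ≤ 2^1.9333 = 3.819; the largest integer n is 3.

3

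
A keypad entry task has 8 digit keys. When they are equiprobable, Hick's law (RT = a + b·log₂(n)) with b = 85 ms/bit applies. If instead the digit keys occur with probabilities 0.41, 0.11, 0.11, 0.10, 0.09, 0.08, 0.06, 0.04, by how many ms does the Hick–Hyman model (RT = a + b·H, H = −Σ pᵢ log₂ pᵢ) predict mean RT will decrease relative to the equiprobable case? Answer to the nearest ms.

Equiprobable entropy H₀ = log₂ 8 = 3.0000 bits.
Skewed entropy H = −Σ pᵢ log₂ pᵢ = 2.5936 bits.
ΔRT = b·(H₀ − H) = 85 × 0.4064 = 34.54 ms.

35 ms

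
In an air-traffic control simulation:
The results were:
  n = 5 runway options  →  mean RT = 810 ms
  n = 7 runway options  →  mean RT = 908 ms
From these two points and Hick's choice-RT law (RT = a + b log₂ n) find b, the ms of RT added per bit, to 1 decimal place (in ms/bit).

201.9 ms/bit

The slope on a log₂ axis is (908 − 810) / (2.8074 − 2.3219) = 201.884 ms/bit.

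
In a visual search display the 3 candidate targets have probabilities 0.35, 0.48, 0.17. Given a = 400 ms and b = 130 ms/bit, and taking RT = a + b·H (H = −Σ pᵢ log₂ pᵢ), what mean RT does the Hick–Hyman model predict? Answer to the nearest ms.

591 ms

Entropy contributions −pᵢ log₂ pᵢ: 0.5301, 0.5083, 0.4346; sum H = 1.4730 bits.
RT = a + bH = 400 + 130·1.4730 = 591.48 ms.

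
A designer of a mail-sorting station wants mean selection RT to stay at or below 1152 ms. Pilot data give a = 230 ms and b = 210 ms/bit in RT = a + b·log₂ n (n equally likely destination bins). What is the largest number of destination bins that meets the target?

20

Information budget: (1152 − 230)/210 = 4.3905 bits, so n ≤ 2^4.3905 = 20.973 → at most 20.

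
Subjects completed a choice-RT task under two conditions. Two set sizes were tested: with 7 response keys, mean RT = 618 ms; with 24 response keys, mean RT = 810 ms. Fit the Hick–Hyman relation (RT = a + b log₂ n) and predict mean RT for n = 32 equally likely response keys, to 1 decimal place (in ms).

Fit slope and intercept:
  b = (810 − 618) / (log₂ 24 − log₂ 7) = 192 / (4.5850 − 2.8074) = 108.010 ms/bit
  a = 618 − 108.010 × 2.8074 = 314.777 ms
Then RT(32) = 314.777 + 108.010 × log₂ 32 = 314.777 + 108.010 × 5 ≈ 854.828 ms.

854.8 ms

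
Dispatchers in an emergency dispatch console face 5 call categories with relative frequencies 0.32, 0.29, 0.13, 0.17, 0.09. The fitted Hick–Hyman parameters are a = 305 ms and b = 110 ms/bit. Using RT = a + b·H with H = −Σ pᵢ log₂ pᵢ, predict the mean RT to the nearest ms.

544 ms

H = 0.32·log₂(1/0.32) + 0.29·log₂(1/0.29) + 0.13·log₂(1/0.13) + 0.17·log₂(1/0.17) + 0.09·log₂(1/0.09) = 2.1738 bits.
RT = 305 + 110 × 2.1738 = 544.12 ms.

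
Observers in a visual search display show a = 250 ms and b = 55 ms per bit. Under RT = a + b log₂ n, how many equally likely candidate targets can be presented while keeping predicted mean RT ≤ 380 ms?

5

Information budget: (380 − 250)/55 = 2.3636 bits, so n ≤ 2^2.3636 = 5.147 → at most 5.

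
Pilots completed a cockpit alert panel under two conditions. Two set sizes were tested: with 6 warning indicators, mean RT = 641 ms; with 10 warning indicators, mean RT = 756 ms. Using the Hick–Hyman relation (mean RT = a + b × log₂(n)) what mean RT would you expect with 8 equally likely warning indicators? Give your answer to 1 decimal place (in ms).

With log₂ n on the abscissa the relation is linear; from the two conditions:
  b = (756 − 641) / (log₂ 10 − log₂ 6) = 115 / (3.3219 − 2.5850) = 156.045 ms/bit
  a = 641 − 156.045 × 2.5850 = 237.629 ms
Then RT(8) = 237.629 + 156.045 × log₂ 8 = 237.629 + 156.045 × 3 ≈ 705.765 ms.

705.8 ms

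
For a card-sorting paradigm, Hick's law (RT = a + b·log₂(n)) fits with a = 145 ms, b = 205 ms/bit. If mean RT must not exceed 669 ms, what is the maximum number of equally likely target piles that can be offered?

205·log₂ n ≤ 669 − 145 = 524, giving log₂ n ≤ 2.5561 and n ≤ 5.881. The largest whole number is 5.

5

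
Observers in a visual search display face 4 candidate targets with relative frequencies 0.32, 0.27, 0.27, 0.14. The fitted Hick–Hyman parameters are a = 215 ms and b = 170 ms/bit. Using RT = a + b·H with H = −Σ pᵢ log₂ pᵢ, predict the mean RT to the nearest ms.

Entropy contributions −pᵢ log₂ pᵢ: 0.5260, 0.5100, 0.5100, 0.3971; sum H = 1.9432 bits.
RT = a + bH = 215 + 170·1.9432 = 545.34 ms.

545 ms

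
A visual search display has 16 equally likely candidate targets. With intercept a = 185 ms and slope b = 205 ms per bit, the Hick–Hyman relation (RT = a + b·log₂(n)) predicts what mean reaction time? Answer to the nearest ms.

log₂(16) = 4 bits, so RT = 185 + 205 × 4 ≈ 1005.000 ms.

1005 ms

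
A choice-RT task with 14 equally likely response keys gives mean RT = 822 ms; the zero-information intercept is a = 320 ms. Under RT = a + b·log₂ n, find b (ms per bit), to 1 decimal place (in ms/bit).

131.9 ms/bit

b = (822 − 320) / log₂(14) = 502 / 3.8074 = 131.850 ms/bit.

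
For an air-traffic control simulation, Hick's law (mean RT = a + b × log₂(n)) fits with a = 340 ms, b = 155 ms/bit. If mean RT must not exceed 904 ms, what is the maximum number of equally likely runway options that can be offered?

12

155·log₂ n ≤ 904 − 340 = 564, giving log₂ n ≤ 3.6387 and n ≤ 12.455. The largest whole number is 12.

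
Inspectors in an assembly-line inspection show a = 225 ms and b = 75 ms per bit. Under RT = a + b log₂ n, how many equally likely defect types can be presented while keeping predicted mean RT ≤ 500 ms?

Set 225 + 75·log₂ n ≤ 500 → log₂ n ≤ (500 − 225)/75 = 3.6667.
So n ≤ 2^3.6667 = 12.699; the largest integer n is 12.

12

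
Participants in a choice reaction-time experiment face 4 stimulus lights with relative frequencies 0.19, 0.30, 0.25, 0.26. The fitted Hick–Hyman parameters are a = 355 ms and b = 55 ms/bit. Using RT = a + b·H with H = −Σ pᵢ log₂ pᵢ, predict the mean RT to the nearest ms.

H = 0.19·log₂(1/0.19) + 0.30·log₂(1/0.30) + 0.25·log₂(1/0.25) + 0.26·log₂(1/0.26) = 1.9816 bits.
RT = 355 + 55 × 1.9816 = 463.99 ms.

464 ms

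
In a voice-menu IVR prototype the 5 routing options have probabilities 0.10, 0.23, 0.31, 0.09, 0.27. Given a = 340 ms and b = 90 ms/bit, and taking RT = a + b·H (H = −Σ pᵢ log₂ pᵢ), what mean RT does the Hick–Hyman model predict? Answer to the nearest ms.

Entropy contributions −pᵢ log₂ pᵢ: 0.3322, 0.4877, 0.5238, 0.3127, 0.5100; sum H = 2.1663 bits.
RT = a + bH = 340 + 90·2.1663 = 534.97 ms.

535 ms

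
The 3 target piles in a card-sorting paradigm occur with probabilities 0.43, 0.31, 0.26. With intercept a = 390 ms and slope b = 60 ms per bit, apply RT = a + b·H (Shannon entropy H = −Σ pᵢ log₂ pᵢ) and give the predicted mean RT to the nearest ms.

483 ms

H = 0.43·log₂(1/0.43) + 0.31·log₂(1/0.31) + 0.26·log₂(1/0.26) = 1.5526 bits.
RT = 390 + 60 × 1.5526 = 483.16 ms.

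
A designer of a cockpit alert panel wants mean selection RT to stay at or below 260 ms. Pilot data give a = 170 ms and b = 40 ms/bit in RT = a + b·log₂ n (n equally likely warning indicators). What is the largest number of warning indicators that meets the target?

4

Information budget: (260 − 170)/40 = 2.2500 bits, so n ≤ 2^2.2500 = 4.757 → at most 4.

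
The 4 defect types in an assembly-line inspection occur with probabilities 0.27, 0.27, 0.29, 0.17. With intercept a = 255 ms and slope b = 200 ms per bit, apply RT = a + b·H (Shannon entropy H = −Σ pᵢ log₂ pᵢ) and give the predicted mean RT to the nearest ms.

H = 0.27·log₂(1/0.27) + 0.27·log₂(1/0.27) + 0.29·log₂(1/0.29) + 0.17·log₂(1/0.17) = 1.9725 bits.
RT = 255 + 200 × 1.9725 = 649.51 ms.

650 ms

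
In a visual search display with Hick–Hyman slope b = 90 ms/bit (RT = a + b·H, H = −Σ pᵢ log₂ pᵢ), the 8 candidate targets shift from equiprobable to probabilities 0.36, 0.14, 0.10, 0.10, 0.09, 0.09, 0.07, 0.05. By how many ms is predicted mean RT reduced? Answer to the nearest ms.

The RT saving is b·ΔH. Equiprobable H₀ = log₂(8) = 3.0000 bits; with the given probabilities H = 2.7021 bits.
b·(H₀ − H) = 90 × (3.0000 − 2.7021) = 26.81 ms.

27 ms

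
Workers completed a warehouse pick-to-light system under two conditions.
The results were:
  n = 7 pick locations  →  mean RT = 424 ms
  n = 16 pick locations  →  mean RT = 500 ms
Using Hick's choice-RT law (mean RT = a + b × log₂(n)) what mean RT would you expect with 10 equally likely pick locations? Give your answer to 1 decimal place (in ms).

456.8 ms

Solve the two-equation system in a and b:
  b = (500 − 424) / (log₂ 16 − log₂ 7) = 76 / (4 − 2.8074) = 63.724 ms/bit
  a = 424 − 63.724 × 2.8074 = 245.104 ms
Then RT(10) = 245.104 + 63.724 × log₂ 10 = 245.104 + 63.724 × 3.3219 ≈ 456.791 ms.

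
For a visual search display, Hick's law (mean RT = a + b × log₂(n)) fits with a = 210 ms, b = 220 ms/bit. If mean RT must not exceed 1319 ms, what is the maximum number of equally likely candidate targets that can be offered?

Set 210 + 220·log₂ n ≤ 1319 → log₂ n ≤ (1319 − 210)/220 = 5.0409.
So n ≤ 2^5.0409 = 32.920; the largest integer n is 32.

32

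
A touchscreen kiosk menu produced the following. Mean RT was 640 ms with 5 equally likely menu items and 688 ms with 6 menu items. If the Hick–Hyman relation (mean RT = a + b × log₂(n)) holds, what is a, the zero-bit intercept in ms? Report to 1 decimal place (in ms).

b = (RT₂ − RT₁)/(log₂ n₂ − log₂ n₁) = (688 − 640)/(2.5850 − 2.3219) = 182.486 ms/bit.
a = RT₁ − b·log₂ n₁ = 640 − 182.486 × 2.3219 = 216.281 ms.

216.3 ms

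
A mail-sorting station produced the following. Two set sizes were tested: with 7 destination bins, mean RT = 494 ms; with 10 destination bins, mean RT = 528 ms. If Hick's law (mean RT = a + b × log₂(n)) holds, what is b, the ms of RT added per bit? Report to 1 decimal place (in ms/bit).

b = (RT₂ − RT₁)/(log₂ n₂ − log₂ n₁) = (528 − 494)/(3.3219 − 2.8074) = 66.074 ms/bit.

66.1 ms/bit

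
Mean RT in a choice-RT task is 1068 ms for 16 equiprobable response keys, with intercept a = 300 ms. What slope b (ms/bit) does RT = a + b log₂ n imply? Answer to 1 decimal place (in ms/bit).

16 alternatives carry log₂ 16 = 4 bits; the choice cost is 1068 − 300 = 768 ms, so b = 768/4 = 192.000 ms/bit.

192.0 ms/bit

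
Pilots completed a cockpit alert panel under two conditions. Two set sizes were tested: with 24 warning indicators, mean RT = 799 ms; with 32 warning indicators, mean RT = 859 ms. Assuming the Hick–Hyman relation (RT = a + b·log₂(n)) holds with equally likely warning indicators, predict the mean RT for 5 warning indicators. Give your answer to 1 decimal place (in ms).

With log₂ n on the abscissa the relation is linear; from the two conditions:
  b = (859 − 799) / (log₂ 32 − log₂ 24) = 60 / (5 − 4.5850) = 144.565 ms/bit
  a = 799 − 144.565 × 4.5850 = 136.174 ms
Then RT(5) = 136.174 + 144.565 × log₂ 5 = 136.174 + 144.565 × 2.3219 ≈ 471.844 ms.

471.8 ms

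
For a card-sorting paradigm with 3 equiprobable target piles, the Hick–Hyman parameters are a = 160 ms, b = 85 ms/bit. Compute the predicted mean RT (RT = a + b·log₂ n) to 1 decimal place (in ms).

log₂(3) = 1.5850 bits, so RT = 160 + 85 × 1.5850 ≈ 294.722 ms.

294.7 ms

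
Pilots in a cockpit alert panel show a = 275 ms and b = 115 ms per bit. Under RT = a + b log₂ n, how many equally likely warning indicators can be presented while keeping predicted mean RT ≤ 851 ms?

Information budget: (851 − 275)/115 = 5.0087 bits, so n ≤ 2^5.0087 = 32.193 → at most 32.

32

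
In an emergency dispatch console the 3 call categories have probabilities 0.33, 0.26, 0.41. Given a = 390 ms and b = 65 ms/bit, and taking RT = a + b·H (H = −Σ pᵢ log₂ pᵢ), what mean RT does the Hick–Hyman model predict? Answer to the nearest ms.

Entropy contributions −pᵢ log₂ pᵢ: 0.5278, 0.5053, 0.5274; sum H = 1.5605 bits.
RT = a + bH = 390 + 65·1.5605 = 491.43 ms.

491 ms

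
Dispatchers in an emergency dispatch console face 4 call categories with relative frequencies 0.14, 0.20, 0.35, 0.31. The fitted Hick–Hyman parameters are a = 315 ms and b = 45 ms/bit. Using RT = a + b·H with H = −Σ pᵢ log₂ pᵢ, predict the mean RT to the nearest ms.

H = 0.14·log₂(1/0.14) + 0.20·log₂(1/0.20) + 0.35·log₂(1/0.35) + 0.31·log₂(1/0.31) = 1.9154 bits.
RT = 315 + 45 × 1.9154 = 401.19 ms.

401 ms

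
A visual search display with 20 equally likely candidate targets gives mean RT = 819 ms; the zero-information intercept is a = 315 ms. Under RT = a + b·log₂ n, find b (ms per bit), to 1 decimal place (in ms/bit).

20 alternatives carry log₂ 20 = 4.3219 bits; the choice cost is 819 − 315 = 504 ms, so b = 504/4.3219 = 116.615 ms/bit.

116.6 ms/bit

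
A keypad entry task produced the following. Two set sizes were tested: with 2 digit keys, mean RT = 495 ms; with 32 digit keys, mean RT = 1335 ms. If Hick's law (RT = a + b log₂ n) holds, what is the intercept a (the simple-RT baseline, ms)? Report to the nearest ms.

Slope: b = (1335 − 495) / (log₂ 32 − log₂ 2) = 840/4.0000 = 210 ms/bit.
Intercept: a = 495 − 210·log₂(2) = 285.000 ms.

285 ms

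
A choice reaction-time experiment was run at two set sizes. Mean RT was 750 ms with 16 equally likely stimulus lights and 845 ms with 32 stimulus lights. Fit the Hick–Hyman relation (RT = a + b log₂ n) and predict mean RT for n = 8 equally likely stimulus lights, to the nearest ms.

655 ms

RT is linear in log₂ n, so two points fix the line:
  b = (845 − 750) / (log₂ 32 − log₂ 16) = 95 / (5 − 4) = 95 ms/bit
  a = 750 − 95 × 4 = 370 ms
Then RT(8) = 370 + 95 × log₂ 8 = 370 + 95 × 3 ≈ 655.000 ms.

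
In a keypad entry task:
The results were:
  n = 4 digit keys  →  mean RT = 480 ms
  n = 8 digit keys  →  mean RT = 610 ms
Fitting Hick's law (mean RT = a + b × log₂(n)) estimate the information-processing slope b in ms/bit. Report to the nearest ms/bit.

The slope on a log₂ axis is (610 − 480) / (3 − 2) = 130 ms/bit.

130 ms/bit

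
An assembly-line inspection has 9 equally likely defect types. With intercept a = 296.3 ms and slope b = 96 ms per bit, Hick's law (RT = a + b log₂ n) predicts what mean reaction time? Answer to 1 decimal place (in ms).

log₂(9) = 3.1699 bits, so RT = 296.3 + 96 × 3.1699 ≈ 600.613 ms.

600.6 ms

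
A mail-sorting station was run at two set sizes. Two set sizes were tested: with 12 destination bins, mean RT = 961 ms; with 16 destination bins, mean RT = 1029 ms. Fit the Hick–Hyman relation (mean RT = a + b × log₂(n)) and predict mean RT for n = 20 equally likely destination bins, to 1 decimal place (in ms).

1081.7 ms

With log₂ n on the abscissa the relation is linear; from the two conditions:
  b = (1029 − 961) / (log₂ 16 − log₂ 12) = 68 / (4 − 3.5850) = 163.841 ms/bit
  a = 961 − 163.841 × 3.5850 = 373.638 ms
Then RT(20) = 373.638 + 163.841 × log₂ 20 = 373.638 + 163.841 × 4.3219 ≈ 1081.745 ms.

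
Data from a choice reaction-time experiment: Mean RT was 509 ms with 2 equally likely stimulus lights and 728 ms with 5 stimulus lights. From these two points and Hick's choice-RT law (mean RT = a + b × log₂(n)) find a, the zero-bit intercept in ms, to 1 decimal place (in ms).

343.3 ms

The slope on a log₂ axis is (728 − 509) / (2.3219 − 1) = 165.667 ms/bit.
a = RT₁ − b·log₂ n₁ = 509 − 165.667 × 1 = 343.333 ms.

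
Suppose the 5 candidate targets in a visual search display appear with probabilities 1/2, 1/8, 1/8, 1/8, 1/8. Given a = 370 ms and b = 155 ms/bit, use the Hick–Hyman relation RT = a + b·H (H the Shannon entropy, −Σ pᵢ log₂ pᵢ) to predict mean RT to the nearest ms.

Each term −pᵢ log₂ pᵢ: 0.5·1 + 0.125·3 + 0.125·3 + 0.125·3 + 0.125·3; summed, H = 2.000 bits.
Mean RT = a + bH = 370 + 155·2.000 = 680.00 ms.

680 ms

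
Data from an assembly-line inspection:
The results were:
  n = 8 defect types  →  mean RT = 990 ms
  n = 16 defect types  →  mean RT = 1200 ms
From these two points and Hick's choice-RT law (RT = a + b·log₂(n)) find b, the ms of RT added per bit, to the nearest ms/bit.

Slope: b = (1200 − 990) / (log₂ 16 − log₂ 8) = 210/1.0000 = 210 ms/bit.

210 ms/bit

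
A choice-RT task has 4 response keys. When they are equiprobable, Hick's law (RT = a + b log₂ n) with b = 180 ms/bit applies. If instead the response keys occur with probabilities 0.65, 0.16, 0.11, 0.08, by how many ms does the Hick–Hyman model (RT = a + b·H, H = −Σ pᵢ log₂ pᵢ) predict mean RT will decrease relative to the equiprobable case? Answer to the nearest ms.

96 ms

The RT saving is b·ΔH. Equiprobable H₀ = log₂(4) = 2.0000 bits; with the given probabilities H = 1.4688 bits.
b·(H₀ − H) = 180 × (2.0000 − 1.4688) = 95.62 ms.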